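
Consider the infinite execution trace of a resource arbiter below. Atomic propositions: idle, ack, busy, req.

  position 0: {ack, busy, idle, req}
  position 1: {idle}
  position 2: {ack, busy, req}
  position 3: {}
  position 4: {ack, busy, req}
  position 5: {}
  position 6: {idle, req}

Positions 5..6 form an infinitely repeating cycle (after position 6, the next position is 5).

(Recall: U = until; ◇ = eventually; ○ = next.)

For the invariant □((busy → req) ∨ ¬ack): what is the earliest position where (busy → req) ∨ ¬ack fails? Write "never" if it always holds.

never

(busy → req) ∨ ¬ack holds at every position 0..6, and those are all the positions the trace ever visits, so the invariant □((busy → req) ∨ ¬ack) is never violated.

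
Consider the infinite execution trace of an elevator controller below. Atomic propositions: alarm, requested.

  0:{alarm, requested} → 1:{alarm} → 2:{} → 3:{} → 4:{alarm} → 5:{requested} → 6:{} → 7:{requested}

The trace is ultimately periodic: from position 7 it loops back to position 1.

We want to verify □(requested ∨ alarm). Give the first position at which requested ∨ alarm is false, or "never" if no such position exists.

2

Check requested ∨ alarm at each position in order: 0 ✓, 1 ✓.
At position 2 the labels are {}, so requested ∨ alarm is false there. This is the first violation.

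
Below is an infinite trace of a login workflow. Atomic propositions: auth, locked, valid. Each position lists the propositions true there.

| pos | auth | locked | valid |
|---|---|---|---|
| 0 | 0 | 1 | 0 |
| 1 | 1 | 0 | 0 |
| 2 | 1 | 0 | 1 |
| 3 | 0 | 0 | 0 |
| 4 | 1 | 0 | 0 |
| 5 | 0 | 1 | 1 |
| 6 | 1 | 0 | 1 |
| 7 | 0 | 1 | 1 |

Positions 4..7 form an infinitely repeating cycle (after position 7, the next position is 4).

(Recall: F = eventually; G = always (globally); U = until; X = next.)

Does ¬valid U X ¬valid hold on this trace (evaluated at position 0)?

Walking from position 0: X ¬valid first holds at position 0, and ¬valid holds at every earlier position along the way, so ¬valid U X ¬valid holds.

Holds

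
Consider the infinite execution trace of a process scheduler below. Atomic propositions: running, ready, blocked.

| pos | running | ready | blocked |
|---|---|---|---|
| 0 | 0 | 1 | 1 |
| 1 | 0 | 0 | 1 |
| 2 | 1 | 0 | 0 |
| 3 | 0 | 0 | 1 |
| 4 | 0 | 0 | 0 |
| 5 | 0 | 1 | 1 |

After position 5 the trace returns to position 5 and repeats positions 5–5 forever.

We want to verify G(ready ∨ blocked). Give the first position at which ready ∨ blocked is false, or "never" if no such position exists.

Check ready ∨ blocked at each position in order: 0 ✓, 1 ✓.
At position 2 the labels are {running}, so ready ∨ blocked is false there. This is the first violation.

2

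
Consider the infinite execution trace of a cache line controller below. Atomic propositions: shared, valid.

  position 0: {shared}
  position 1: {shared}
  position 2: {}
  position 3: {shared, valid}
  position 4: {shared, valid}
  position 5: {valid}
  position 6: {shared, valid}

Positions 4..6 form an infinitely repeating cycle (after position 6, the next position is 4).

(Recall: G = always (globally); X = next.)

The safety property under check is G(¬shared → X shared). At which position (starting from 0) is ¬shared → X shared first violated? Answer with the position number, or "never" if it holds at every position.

¬shared → X shared holds at every position 0..6, and those are all the positions the trace ever visits, so the invariant G(¬shared → X shared) is never violated.

never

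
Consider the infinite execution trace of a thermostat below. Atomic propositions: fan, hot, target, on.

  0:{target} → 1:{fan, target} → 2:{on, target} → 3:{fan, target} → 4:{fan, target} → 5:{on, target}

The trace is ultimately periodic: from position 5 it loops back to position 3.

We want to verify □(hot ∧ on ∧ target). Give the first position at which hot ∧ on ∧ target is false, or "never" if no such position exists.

At position 0 the labels are {target}, so hot ∧ on ∧ target is false there. This is the first violation.

0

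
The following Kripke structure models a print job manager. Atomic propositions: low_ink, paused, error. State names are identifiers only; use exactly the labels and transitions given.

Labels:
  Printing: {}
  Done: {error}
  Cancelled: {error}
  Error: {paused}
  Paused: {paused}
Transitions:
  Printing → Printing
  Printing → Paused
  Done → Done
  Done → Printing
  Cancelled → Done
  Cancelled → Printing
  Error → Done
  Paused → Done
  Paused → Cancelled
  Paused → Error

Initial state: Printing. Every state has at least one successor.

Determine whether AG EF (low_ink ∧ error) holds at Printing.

Violated

States satisfying EF (low_ink ∧ error): ∅.
States satisfying AG EF (low_ink ∧ error): ∅.
Cancelled is reachable from Printing and violates EF (low_ink ∧ error), so AG fails at Printing.
Printing ∉ Sat(AG EF (low_ink ∧ error)).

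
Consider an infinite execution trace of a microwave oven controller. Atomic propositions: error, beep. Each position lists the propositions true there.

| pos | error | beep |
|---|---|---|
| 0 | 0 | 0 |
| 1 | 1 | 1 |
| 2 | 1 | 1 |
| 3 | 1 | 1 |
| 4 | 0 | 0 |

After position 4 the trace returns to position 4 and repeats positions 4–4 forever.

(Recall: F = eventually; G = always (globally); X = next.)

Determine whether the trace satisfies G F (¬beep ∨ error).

Holds

F (¬beep ∨ error) holds at every position 0..4, and those are all positions ever visited, so G F (¬beep ∨ error) holds.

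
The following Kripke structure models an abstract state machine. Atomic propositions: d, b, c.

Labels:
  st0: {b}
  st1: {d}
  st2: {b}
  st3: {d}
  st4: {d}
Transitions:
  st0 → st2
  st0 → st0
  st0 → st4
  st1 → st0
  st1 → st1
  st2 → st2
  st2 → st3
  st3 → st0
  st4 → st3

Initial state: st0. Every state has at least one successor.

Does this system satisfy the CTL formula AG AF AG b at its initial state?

States satisfying AF AG b: ∅.
States satisfying AG AF AG b: ∅.
st0 is reachable from st0 and violates AF AG b, so AG fails at st0.
st0 ∉ Sat(AG AF AG b).

No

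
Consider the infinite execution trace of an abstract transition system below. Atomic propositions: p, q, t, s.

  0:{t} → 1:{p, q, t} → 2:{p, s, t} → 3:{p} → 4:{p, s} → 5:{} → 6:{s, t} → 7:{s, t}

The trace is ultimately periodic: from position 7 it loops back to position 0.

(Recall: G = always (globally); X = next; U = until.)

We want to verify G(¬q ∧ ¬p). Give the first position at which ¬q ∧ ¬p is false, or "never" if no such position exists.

1

Check ¬q ∧ ¬p at each position in order: 0 ✓.
At position 1 the labels are {p, q, t}, so ¬q ∧ ¬p is false there. This is the first violation.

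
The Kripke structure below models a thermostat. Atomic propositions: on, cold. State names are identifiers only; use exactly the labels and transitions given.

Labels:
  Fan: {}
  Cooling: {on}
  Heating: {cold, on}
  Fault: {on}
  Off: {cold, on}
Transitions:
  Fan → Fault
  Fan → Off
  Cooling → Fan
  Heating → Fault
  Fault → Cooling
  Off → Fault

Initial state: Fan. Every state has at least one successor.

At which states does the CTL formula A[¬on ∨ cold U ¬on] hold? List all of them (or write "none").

{Fan}

States satisfying ¬on ∨ cold: {Fan, Heating, Off}.
States satisfying ¬on: {Fan}.
States satisfying A[¬on ∨ cold U ¬on]: {Fan}.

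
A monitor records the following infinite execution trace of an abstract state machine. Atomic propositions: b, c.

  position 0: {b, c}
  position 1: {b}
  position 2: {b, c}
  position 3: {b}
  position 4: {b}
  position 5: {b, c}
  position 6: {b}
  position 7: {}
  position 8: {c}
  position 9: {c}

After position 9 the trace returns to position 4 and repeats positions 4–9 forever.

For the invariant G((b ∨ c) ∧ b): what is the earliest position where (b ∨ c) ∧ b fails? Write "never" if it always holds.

Check (b ∨ c) ∧ b at each position in order: 0 ✓, 1 ✓, 2 ✓, 3 ✓, 4 ✓, 5 ✓, 6 ✓.
At position 7 the labels are {}, so (b ∨ c) ∧ b is false there. This is the first violation.

7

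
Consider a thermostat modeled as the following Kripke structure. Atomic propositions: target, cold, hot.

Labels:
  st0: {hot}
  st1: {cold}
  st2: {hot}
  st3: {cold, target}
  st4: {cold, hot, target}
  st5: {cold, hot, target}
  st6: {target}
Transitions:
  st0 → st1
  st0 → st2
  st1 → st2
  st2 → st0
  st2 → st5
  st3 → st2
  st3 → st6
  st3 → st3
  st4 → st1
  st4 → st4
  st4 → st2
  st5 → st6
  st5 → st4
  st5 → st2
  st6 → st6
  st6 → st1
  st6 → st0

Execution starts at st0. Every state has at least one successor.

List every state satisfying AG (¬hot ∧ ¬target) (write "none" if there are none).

States satisfying ¬hot ∧ ¬target: {st1}.
States satisfying AG (¬hot ∧ ¬target): ∅.

none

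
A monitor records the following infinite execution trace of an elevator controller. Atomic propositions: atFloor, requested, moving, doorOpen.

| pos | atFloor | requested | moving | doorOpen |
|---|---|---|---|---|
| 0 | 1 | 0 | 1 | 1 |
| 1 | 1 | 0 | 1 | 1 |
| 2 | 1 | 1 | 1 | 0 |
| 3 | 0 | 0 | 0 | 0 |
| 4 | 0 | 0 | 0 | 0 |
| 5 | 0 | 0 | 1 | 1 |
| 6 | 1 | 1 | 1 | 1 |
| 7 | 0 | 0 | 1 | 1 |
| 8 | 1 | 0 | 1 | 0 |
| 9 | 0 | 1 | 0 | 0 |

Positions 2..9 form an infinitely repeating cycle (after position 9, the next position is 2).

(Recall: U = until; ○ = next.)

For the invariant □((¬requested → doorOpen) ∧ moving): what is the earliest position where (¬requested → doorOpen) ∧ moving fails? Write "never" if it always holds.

3

Check (¬requested → doorOpen) ∧ moving at each position in order: 0 ✓, 1 ✓, 2 ✓.
At position 3 the labels are {}, so (¬requested → doorOpen) ∧ moving is false there. This is the first violation.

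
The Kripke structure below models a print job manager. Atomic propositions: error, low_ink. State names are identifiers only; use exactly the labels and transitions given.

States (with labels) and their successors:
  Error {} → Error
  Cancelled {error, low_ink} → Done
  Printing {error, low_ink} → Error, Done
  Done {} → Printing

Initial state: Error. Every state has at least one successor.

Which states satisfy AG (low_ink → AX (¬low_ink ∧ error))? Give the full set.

{Error}

States satisfying low_ink → AX (¬low_ink ∧ error): {Error, Done}.
States satisfying AG (low_ink → AX (¬low_ink ∧ error)): {Error}.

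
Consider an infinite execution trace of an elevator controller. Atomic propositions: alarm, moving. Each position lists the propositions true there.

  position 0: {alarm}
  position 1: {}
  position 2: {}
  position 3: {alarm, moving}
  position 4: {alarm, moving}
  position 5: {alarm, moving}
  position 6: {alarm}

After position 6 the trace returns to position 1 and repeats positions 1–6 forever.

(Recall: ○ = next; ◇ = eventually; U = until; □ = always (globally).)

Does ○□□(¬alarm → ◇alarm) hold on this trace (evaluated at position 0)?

The position after 0 is 1; □□(¬alarm → ◇alarm) is true there.

Satisfied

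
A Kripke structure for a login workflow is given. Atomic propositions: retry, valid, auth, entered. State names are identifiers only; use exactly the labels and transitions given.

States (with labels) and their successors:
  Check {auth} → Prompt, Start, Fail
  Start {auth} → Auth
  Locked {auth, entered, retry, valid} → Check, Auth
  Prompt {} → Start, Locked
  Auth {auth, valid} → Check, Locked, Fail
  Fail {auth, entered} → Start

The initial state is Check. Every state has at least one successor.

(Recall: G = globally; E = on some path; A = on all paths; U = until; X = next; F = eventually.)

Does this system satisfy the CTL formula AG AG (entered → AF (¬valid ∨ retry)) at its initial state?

States satisfying AG (entered → AF (¬valid ∨ retry)): {Check, Start, Locked, Prompt, Auth, Fail}.
States satisfying AG AG (entered → AF (¬valid ∨ retry)): {Check, Start, Locked, Prompt, Auth, Fail}.
Every state reachable from Check satisfies AG (entered → AF (¬valid ∨ retry)).
Check ∈ Sat(AG AG (entered → AF (¬valid ∨ retry))).

Yes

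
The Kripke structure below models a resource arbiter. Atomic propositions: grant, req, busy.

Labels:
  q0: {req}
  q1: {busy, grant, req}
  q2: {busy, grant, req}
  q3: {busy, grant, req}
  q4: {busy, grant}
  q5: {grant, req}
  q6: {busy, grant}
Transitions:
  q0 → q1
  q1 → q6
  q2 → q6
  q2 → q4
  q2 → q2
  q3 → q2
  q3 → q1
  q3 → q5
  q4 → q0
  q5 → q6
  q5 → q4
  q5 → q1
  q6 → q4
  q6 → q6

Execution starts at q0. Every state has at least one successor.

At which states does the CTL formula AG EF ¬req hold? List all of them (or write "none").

{q0, q1, q2, q3, q4, q5, q6}

States satisfying EF ¬req: {q0, q1, q2, q3, q4, q5, q6}.
States satisfying AG EF ¬req: {q0, q1, q2, q3, q4, q5, q6}.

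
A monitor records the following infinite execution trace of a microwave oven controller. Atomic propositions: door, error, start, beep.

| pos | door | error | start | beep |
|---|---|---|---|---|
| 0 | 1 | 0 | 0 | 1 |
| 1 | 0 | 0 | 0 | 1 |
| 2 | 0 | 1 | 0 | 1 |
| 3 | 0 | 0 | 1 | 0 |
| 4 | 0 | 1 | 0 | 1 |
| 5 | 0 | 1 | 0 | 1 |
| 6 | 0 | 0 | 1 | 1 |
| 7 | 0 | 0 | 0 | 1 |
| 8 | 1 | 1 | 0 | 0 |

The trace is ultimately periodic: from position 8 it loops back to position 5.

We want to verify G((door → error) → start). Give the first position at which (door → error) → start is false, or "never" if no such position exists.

1

Check (door → error) → start at each position in order: 0 ✓.
At position 1 the labels are {beep}, so (door → error) → start is false there. This is the first violation.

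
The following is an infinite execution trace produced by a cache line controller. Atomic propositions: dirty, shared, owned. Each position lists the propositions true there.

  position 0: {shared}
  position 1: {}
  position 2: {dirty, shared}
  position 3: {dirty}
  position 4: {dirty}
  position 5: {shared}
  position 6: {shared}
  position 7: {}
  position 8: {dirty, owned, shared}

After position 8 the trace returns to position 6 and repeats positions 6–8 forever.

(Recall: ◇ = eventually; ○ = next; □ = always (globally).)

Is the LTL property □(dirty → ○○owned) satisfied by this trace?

Violated

dirty → ○○owned must hold at every position from 0 onward. It fails at position 2, so □(dirty → ○○owned) is false.
Positions where dirty holds: 2, 3, 4, 8.
Check ○○owned at each: 2→fails, 3→fails, 4→fails, 8→fails.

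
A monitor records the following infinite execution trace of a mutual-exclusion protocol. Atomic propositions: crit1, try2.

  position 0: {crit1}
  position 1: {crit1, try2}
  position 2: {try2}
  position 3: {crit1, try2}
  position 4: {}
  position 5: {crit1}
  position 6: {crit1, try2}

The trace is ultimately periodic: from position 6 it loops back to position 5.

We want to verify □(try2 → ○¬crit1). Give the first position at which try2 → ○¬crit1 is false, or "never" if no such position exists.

Check try2 → ○¬crit1 at each position in order: 0 ✓, 1 ✓.
At position 2 the labels are {try2} and the next position 3 has {crit1, try2}, so try2 → ○¬crit1 is false there. This is the first violation.

2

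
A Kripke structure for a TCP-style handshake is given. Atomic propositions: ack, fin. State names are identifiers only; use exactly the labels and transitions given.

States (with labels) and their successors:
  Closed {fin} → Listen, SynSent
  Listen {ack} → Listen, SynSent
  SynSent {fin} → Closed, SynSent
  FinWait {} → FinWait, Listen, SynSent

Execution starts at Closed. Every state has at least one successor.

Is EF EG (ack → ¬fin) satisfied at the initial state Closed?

States satisfying EG (ack → ¬fin): {Closed, Listen, SynSent, FinWait}.
States satisfying EF EG (ack → ¬fin): {Closed, Listen, SynSent, FinWait}.
Some path from Closed reaches a state where EG (ack → ¬fin) holds.
Closed ∈ Sat(EF EG (ack → ¬fin)).

Yes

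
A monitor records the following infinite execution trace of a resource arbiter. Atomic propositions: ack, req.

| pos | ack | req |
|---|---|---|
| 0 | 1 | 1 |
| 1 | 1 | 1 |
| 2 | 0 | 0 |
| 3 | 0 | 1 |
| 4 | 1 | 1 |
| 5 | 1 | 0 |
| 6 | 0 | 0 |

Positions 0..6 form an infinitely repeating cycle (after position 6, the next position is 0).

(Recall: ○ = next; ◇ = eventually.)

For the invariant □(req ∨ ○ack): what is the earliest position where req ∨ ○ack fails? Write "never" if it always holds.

2

Check req ∨ ○ack at each position in order: 0 ✓, 1 ✓.
At position 2 the labels are {} and the next position 3 has {req}, so req ∨ ○ack is false there. This is the first violation.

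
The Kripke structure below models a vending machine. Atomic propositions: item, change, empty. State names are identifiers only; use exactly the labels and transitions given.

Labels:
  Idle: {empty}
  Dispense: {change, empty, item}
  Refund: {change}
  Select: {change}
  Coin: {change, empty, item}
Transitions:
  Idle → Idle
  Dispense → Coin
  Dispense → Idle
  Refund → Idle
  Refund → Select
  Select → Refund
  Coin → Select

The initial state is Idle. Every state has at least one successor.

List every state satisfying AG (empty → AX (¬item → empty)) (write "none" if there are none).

{Idle, Refund, Select}

States satisfying empty → AX (¬item → empty): {Idle, Dispense, Refund, Select}.
States satisfying AG (empty → AX (¬item → empty)): {Idle, Refund, Select}.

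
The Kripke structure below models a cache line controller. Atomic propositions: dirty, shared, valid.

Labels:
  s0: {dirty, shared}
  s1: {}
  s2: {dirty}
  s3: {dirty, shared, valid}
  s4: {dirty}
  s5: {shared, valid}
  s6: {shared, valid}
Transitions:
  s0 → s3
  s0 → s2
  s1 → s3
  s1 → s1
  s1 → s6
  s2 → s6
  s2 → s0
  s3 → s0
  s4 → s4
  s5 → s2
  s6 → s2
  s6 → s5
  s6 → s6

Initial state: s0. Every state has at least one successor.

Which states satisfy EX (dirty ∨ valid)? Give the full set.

States satisfying dirty ∨ valid: {s0, s2, s3, s4, s5, s6}.
States satisfying EX (dirty ∨ valid): {s0, s1, s2, s3, s4, s5, s6}.

{s0, s1, s2, s3, s4, s5, s6}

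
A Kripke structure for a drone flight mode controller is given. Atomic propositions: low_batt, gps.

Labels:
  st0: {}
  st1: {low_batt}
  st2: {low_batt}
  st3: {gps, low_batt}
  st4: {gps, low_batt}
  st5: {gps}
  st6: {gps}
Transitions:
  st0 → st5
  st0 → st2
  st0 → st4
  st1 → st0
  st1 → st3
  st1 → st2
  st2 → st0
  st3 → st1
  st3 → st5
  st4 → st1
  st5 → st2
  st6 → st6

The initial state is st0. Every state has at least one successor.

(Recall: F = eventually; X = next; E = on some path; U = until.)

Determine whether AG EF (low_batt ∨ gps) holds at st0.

States satisfying EF (low_batt ∨ gps): {st0, st1, st2, st3, st4, st5, st6}.
States satisfying AG EF (low_batt ∨ gps): {st0, st1, st2, st3, st4, st5, st6}.
Every state reachable from st0 satisfies EF (low_batt ∨ gps).
st0 ∈ Sat(AG EF (low_batt ∨ gps)).

Yes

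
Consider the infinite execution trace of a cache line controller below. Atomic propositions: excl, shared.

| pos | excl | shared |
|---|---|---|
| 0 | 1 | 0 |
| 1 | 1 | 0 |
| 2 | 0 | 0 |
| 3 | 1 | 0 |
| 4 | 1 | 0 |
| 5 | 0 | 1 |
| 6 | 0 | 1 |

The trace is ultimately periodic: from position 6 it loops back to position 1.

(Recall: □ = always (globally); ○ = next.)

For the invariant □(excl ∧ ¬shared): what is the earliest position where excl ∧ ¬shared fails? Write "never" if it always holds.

2

Check excl ∧ ¬shared at each position in order: 0 ✓, 1 ✓.
At position 2 the labels are {}, so excl ∧ ¬shared is false there. This is the first violation.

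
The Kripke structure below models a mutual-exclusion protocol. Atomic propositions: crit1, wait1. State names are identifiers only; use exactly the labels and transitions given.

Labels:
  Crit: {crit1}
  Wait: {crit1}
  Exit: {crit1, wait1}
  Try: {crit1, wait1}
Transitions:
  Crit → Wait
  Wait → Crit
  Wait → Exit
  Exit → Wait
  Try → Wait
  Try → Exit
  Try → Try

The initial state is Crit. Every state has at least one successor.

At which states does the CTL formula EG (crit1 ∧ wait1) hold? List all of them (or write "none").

States satisfying crit1 ∧ wait1: {Exit, Try}.
States satisfying EG (crit1 ∧ wait1): {Try}.

{Try}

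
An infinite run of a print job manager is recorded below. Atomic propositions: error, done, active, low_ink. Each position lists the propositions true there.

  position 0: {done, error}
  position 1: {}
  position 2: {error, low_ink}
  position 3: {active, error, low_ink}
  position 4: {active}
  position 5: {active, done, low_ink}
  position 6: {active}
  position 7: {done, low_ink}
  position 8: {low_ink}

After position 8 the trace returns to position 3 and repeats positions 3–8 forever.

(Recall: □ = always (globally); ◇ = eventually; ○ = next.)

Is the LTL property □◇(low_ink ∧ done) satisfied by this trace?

◇(low_ink ∧ done) holds at every position 0..8, and those are all positions ever visited, so □◇(low_ink ∧ done) holds.

Yes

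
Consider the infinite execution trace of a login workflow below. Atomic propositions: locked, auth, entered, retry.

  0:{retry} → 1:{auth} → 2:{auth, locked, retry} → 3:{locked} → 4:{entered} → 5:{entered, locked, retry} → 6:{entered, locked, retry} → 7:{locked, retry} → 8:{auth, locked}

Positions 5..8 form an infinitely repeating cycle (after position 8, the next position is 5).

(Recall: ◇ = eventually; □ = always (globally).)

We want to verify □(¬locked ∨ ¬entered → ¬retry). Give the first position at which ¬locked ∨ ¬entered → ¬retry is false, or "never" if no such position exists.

0

At position 0 the labels are {retry}, so ¬locked ∨ ¬entered → ¬retry is false there. This is the first violation.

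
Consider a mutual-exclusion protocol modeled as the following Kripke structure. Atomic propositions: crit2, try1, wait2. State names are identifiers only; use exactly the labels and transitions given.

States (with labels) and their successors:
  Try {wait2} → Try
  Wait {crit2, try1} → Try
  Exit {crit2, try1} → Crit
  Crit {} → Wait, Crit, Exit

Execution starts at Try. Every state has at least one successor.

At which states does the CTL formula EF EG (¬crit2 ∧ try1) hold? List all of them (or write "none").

none

States satisfying EG (¬crit2 ∧ try1): ∅.
States satisfying EF EG (¬crit2 ∧ try1): ∅.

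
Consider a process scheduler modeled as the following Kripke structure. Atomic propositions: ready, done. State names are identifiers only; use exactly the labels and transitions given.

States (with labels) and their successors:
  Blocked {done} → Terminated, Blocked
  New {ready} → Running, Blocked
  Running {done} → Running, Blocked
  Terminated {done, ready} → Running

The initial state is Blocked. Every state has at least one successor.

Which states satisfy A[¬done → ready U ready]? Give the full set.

{New, Terminated}

States satisfying ¬done → ready: {Blocked, New, Running, Terminated}.
States satisfying ready: {New, Terminated}.
States satisfying A[¬done → ready U ready]: {New, Terminated}.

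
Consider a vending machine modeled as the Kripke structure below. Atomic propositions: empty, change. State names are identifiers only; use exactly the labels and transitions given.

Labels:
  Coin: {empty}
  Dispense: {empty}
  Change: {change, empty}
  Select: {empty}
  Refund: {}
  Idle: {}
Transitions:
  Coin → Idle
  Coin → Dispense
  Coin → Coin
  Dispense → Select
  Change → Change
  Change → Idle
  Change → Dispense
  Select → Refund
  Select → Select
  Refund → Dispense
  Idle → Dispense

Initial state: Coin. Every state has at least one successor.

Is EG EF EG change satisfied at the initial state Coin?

Does not hold

States satisfying EF EG change: {Change}.
States satisfying EG EF EG change: {Change}.
No suitable path/successor from Coin witnesses the formula.
Coin ∉ Sat(EG EF EG change).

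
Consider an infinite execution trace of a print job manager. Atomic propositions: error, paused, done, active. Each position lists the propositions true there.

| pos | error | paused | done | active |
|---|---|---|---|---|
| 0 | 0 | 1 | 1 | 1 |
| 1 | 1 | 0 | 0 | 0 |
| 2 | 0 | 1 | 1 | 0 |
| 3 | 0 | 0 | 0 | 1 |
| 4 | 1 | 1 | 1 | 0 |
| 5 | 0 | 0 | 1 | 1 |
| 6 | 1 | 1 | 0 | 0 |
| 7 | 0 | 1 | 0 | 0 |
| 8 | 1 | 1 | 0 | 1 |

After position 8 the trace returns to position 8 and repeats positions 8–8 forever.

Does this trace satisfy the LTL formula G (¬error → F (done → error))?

¬error → F (done → error) holds at every position 0..8, and those are all positions ever visited, so G (¬error → F (done → error)) holds.
Positions where ¬error holds: 0, 2, 3, 5, 7.
Check F (done → error) at each: 0→ok, 2→ok, 3→ok, 5→ok, 7→ok.

Holds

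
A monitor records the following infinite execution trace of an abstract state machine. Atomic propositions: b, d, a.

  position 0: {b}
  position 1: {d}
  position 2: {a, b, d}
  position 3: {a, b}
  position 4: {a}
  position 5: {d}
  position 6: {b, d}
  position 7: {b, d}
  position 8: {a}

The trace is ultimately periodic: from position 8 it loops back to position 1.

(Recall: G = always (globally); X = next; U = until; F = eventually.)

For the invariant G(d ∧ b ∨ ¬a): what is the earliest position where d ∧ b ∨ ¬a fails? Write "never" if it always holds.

Check d ∧ b ∨ ¬a at each position in order: 0 ✓, 1 ✓, 2 ✓.
At position 3 the labels are {a, b}, so d ∧ b ∨ ¬a is false there. This is the first violation.

3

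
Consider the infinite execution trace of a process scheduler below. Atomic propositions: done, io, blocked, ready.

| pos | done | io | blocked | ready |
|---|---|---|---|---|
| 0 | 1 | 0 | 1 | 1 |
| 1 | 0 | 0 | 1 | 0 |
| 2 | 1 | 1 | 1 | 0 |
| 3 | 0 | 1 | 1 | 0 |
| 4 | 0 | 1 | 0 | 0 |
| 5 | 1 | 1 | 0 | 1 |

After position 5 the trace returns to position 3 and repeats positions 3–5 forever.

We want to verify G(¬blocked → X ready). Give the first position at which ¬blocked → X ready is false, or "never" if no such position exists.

5

Check ¬blocked → X ready at each position in order: 0 ✓, 1 ✓, 2 ✓, 3 ✓, 4 ✓.
At position 5 the labels are {done, io, ready} and the next position 3 has {blocked, io}, so ¬blocked → X ready is false there. This is the first violation.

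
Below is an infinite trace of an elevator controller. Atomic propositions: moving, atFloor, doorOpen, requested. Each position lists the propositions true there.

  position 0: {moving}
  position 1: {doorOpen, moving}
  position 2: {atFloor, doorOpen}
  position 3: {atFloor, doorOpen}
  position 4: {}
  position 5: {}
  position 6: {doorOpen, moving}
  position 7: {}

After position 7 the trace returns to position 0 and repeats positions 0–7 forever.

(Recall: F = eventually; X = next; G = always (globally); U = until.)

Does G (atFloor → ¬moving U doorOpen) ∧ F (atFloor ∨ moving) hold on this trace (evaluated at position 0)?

atFloor → ¬moving U doorOpen holds at every position 0..7, and those are all positions ever visited, so G (atFloor → ¬moving U doorOpen) holds.
Positions where atFloor holds: 2, 3.
Check ¬moving U doorOpen at each: 2→ok, 3→ok.
atFloor ∨ moving holds at position 0, which is reachable from 0, so F (atFloor ∨ moving) holds.
At position 0: G (atFloor → ¬moving U doorOpen) is true; F (atFloor ∨ moving) is true; so G (atFloor → ¬moving U doorOpen) ∧ F (atFloor ∨ moving) is true.

Holds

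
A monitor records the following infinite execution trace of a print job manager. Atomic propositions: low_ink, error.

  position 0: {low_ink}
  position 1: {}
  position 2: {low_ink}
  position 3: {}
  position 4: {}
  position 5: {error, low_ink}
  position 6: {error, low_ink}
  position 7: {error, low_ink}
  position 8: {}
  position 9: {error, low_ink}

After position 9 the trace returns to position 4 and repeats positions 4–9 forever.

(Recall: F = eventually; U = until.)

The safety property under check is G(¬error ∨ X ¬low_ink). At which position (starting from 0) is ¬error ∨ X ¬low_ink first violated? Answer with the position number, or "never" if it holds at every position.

Check ¬error ∨ X ¬low_ink at each position in order: 0 ✓, 1 ✓, 2 ✓, 3 ✓, 4 ✓.
At position 5 the labels are {error, low_ink} and the next position 6 has {error, low_ink}, so ¬error ∨ X ¬low_ink is false there. This is the first violation.

5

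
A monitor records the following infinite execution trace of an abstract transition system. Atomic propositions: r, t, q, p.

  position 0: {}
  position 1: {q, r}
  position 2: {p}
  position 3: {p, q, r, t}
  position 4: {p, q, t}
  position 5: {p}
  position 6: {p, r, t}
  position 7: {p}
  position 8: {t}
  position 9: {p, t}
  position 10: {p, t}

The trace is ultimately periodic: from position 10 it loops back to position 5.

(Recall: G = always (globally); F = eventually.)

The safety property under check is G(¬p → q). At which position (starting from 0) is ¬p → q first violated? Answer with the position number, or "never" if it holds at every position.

0

At position 0 the labels are {}, so ¬p → q is false there. This is the first violation.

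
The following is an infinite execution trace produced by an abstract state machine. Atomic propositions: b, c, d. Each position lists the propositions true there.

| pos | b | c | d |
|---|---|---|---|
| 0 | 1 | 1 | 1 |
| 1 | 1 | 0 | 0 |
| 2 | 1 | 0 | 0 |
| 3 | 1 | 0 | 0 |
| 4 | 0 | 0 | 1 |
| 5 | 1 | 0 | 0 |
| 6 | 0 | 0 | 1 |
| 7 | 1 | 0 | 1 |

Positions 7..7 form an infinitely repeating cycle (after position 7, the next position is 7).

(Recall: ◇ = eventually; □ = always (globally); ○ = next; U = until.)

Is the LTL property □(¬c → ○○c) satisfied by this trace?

Violated

¬c → ○○c must hold at every position from 0 onward. It fails at position 1, so □(¬c → ○○c) is false.
Positions where ¬c holds: 1, 2, 3, 4, 5, 6, 7.
Check ○○c at each: 1→fails, 2→fails, 3→fails, 4→fails, 5→fails, 6→fails, 7→fails.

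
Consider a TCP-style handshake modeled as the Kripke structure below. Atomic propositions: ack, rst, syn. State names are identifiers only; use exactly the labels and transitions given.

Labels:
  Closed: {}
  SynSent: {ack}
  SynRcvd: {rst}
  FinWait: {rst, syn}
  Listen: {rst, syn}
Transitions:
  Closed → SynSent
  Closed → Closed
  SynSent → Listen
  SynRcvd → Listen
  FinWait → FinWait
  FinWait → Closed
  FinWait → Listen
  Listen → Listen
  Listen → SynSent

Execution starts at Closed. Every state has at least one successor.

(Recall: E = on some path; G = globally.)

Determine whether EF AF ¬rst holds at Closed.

States satisfying AF ¬rst: {Closed, SynSent}.
States satisfying EF AF ¬rst: {Closed, SynSent, SynRcvd, FinWait, Listen}.
Some path from Closed reaches a state where AF ¬rst holds.
Closed ∈ Sat(EF AF ¬rst).

Satisfied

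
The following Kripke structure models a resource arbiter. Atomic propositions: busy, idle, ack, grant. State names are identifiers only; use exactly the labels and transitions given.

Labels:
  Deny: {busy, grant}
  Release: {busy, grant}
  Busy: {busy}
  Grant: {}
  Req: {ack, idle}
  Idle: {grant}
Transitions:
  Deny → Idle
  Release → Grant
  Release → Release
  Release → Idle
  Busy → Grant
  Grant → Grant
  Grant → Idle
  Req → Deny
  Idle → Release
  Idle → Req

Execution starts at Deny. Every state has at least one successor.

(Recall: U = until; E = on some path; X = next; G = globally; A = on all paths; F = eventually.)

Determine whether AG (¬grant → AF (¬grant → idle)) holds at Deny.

No

States satisfying ¬grant → AF (¬grant → idle): {Deny, Release, Req, Idle}.
States satisfying AG (¬grant → AF (¬grant → idle)): ∅.
Grant is reachable from Deny and violates ¬grant → AF (¬grant → idle), so AG fails at Deny.
Deny ∉ Sat(AG (¬grant → AF (¬grant → idle))).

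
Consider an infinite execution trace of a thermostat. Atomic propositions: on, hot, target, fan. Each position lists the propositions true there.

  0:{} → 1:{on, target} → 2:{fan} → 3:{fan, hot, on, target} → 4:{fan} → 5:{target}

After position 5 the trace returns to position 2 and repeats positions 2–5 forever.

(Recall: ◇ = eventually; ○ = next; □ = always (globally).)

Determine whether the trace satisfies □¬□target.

Holds

¬□target holds at every position 0..5, and those are all positions ever visited, so □¬□target holds.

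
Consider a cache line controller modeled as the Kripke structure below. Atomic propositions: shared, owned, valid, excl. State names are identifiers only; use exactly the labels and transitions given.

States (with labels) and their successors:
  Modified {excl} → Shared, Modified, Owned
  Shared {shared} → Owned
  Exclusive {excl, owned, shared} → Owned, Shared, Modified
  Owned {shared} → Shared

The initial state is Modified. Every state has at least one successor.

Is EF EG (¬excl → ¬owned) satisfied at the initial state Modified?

Satisfied

States satisfying EG (¬excl → ¬owned): {Modified, Shared, Exclusive, Owned}.
States satisfying EF EG (¬excl → ¬owned): {Modified, Shared, Exclusive, Owned}.
Some path from Modified reaches a state where EG (¬excl → ¬owned) holds.
Modified ∈ Sat(EF EG (¬excl → ¬owned)).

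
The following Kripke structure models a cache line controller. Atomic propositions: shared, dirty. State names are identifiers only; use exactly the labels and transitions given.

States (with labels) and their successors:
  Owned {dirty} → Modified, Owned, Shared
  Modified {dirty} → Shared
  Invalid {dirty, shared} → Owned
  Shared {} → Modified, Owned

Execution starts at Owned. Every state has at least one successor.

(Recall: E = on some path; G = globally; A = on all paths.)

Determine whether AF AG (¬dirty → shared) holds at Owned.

Does not hold

States satisfying AG (¬dirty → shared): ∅.
States satisfying AF AG (¬dirty → shared): ∅.
There is a path from Owned along which AG (¬dirty → shared) never holds.
Owned ∉ Sat(AF AG (¬dirty → shared)).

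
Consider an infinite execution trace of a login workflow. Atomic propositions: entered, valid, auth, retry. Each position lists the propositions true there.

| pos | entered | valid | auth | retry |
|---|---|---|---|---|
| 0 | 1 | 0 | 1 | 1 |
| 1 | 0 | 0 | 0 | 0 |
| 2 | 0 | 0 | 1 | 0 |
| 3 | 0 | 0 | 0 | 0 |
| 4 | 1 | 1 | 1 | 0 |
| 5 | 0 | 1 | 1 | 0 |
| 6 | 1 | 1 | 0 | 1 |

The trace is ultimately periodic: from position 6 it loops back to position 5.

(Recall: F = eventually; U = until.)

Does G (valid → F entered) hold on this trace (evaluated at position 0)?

valid → F entered holds at every position 0..6, and those are all positions ever visited, so G (valid → F entered) holds.
Positions where valid holds: 4, 5, 6.
Check F entered at each: 4→ok, 5→ok, 6→ok.

Satisfied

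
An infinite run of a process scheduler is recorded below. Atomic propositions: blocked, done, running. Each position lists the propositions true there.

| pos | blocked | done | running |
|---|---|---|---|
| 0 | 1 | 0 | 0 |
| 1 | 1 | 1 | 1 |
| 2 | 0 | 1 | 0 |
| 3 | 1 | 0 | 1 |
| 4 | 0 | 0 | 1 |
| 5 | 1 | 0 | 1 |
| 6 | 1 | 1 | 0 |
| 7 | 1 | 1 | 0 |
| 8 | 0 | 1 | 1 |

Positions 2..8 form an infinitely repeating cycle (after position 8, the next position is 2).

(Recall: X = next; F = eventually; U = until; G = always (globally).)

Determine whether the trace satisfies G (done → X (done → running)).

done → X (done → running) must hold at every position from 0 onward. It fails at position 1, so G (done → X (done → running)) is false.
Positions where done holds: 1, 2, 6, 7, 8.
Check X (done → running) at each: 1→fails, 2→ok, 6→fails, 7→ok, 8→fails.

Violated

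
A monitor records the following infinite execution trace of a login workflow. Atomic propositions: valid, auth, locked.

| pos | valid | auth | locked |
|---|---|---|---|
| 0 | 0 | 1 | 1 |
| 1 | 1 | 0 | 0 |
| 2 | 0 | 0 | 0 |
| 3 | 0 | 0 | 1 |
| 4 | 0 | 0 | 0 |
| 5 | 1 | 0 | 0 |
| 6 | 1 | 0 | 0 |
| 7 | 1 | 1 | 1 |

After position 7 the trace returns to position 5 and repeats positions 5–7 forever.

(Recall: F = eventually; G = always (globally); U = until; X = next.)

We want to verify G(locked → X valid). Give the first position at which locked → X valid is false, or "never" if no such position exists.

Check locked → X valid at each position in order: 0 ✓, 1 ✓, 2 ✓.
At position 3 the labels are {locked} and the next position 4 has {}, so locked → X valid is false there. This is the first violation.

3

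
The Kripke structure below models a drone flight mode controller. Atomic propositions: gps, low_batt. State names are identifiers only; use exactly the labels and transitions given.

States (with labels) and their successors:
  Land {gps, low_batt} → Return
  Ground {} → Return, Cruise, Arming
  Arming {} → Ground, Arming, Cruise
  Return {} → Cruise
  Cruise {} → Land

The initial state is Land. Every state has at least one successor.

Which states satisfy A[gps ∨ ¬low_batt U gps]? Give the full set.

States satisfying gps ∨ ¬low_batt: {Land, Ground, Arming, Return, Cruise}.
States satisfying gps: {Land}.
States satisfying A[gps ∨ ¬low_batt U gps]: {Land, Return, Cruise}.

{Land, Return, Cruise}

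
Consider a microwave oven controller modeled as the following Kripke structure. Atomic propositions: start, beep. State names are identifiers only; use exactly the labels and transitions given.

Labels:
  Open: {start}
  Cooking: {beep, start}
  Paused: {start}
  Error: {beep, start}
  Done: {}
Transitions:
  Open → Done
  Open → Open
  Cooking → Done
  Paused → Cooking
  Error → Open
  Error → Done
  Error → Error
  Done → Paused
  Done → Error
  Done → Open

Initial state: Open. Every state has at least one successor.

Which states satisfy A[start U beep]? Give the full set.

{Cooking, Paused, Error}

States satisfying start: {Open, Cooking, Paused, Error}.
States satisfying beep: {Cooking, Error}.
States satisfying A[start U beep]: {Cooking, Paused, Error}.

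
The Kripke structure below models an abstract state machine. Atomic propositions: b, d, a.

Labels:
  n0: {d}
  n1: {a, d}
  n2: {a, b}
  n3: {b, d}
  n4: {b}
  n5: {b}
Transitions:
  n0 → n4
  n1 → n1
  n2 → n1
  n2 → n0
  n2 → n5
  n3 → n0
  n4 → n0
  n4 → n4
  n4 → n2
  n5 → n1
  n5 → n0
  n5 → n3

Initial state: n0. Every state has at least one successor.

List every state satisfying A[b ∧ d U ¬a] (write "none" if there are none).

{n0, n3, n4, n5}

States satisfying b ∧ d: {n3}.
States satisfying ¬a: {n0, n3, n4, n5}.
States satisfying A[b ∧ d U ¬a]: {n0, n3, n4, n5}.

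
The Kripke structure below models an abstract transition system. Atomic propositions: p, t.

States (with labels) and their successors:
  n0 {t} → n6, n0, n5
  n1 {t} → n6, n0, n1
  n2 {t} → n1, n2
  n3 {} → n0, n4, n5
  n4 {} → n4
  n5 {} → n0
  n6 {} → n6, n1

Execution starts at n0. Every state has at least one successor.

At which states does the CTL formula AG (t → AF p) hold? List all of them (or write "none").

{n4}

States satisfying t → AF p: {n3, n4, n5, n6}.
States satisfying AG (t → AF p): {n4}.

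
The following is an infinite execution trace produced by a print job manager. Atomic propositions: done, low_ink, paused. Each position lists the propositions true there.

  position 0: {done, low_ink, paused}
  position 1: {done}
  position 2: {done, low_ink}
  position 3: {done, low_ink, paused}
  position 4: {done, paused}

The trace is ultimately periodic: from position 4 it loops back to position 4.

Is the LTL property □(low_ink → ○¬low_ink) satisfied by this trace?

low_ink → ○¬low_ink must hold at every position from 0 onward. It fails at position 2, so □(low_ink → ○¬low_ink) is false.
Positions where low_ink holds: 0, 2, 3.
Check ○¬low_ink at each: 0→ok, 2→fails, 3→ok.

Does not hold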